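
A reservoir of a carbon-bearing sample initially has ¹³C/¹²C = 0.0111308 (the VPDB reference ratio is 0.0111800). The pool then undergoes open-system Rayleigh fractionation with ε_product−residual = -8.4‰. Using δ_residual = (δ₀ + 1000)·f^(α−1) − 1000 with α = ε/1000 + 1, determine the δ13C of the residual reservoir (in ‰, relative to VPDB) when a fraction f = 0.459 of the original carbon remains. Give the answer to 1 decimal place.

2.1‰

δ₀ = (0.0111308/0.0111800 − 1)×1000 = (0.995599 − 1)×1000 = -4.401‰
α − 1 = ε/1000 = -0.0084
f^(α−1) = 0.459^(-0.0084) = 1.006563
δ_res = (-4.401 + 1000) × 1.006563 − 1000 = 1002.133 − 1000 = 2.13‰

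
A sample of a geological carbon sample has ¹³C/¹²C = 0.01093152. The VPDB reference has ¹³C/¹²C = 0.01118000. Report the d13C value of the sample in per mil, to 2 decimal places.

-22.23 per mil

d13C = (R_sample / R_standard − 1) × 1000
R_sample / R_standard = 0.01093152 / 0.01118000 = 0.977775
d13C = (0.977775 − 1) × 1000 = -22.225 per mil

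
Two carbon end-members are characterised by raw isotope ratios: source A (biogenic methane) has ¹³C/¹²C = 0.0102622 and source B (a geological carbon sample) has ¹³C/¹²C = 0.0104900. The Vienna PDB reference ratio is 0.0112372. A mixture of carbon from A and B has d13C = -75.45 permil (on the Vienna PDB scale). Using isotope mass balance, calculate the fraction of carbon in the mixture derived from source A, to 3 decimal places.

0.442

δ_A = (0.0102622/0.0112372 − 1)×1000 = (0.913235 − 1)×1000 = -86.765 permil
δ_B = (0.0104900/0.0112372 − 1)×1000 = (0.933507 − 1)×1000 = -66.493 permil
f_A = (δ_mix − δ_B)/(δ_A − δ_B) = (-75.45 − (-66.493))/(-86.765 − (-66.493))
f_A = -8.957 / -20.272 = 0.4418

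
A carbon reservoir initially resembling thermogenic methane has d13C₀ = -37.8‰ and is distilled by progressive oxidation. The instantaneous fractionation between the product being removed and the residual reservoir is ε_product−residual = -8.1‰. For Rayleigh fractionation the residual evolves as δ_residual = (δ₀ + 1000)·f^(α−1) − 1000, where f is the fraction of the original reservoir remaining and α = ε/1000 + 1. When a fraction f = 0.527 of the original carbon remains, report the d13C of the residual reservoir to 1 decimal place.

Rayleigh residual: δ_res = (δ₀ + 1000)·f^(α−1) − 1000
α = ε/1000 + 1 = 0.99190, so α − 1 = -0.00810
f^(α−1) = 0.527^(-0.00810) = 1.005202
δ_res = (-37.8 + 1000) × 1.005202 − 1000 = 967.205 − 1000 = -32.79‰

-32.8‰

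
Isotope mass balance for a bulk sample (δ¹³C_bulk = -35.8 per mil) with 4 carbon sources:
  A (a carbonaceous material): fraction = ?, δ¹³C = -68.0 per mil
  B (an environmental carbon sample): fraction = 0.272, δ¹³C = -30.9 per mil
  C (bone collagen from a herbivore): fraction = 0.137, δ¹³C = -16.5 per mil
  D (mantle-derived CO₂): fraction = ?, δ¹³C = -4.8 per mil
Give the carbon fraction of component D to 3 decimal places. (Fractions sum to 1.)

0.238

Let f_D and f_A be the unknown fractions; fractions sum to 1 so f_D + f_A = 0.591.
Mass balance: Σ fᵢ·δᵢ = δ_bulk ⇒ f_D·(-4.8) + f_A·(-68.0) = -35.8 − (-10.665) = -25.135
Substitute f_A = 0.591 − f_D:
f_D·(-4.8 − -68.0) = -25.135 − 0.591×(-68.0) = 15.053
f_D = 15.053 / 63.2 = 0.2382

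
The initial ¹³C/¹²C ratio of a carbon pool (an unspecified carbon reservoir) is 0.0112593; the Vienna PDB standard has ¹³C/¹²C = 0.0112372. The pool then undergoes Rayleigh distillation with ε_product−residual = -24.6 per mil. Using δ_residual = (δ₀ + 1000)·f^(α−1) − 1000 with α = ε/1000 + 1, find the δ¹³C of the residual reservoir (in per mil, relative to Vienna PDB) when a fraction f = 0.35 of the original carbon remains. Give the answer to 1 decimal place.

δ₀ = (0.0112593/0.0112372 − 1)×1000 = (1.001967 − 1)×1000 = 1.967 per mil
α − 1 = ε/1000 = -0.0246
f^(α−1) = 0.35^(-0.0246) = 1.026162
δ_res = (1.967 + 1000) × 1.026162 − 1000 = 1028.180 − 1000 = 28.18 per mil

28.2 per mil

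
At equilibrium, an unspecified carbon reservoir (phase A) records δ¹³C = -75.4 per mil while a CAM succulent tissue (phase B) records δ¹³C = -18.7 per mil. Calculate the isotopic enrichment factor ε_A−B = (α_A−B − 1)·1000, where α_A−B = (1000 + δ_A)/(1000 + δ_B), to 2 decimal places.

-57.78 per mil

α_A−B = (1000 + -75.4) / (1000 + -18.7) = 924.6 / 981.3 = 0.942220
ε_A−B = (0.942220 − 1) × 1000 = -57.780 per mil
(The approximation ε ≈ δ_A − δ_B would give -56.7 per mil.)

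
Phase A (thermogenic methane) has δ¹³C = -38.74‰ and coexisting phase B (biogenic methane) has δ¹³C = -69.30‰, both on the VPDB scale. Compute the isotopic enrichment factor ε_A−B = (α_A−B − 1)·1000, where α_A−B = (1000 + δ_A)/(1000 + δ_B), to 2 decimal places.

32.84‰

α_A−B = (1000 + -38.74) / (1000 + -69.30) = 961.26 / 930.70 = 1.032836
ε_A−B = (1.032836 − 1) × 1000 = 32.836‰
(The approximation ε ≈ δ_A − δ_B would give 30.56‰.)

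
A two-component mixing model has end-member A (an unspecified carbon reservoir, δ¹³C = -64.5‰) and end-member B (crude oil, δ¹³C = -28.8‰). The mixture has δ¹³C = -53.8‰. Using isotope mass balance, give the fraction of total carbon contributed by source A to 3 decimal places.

δ_mix = f_A·δ_A + (1 − f_A)·δ_B  ⇒  f_A = (δ_mix − δ_B)/(δ_A − δ_B)
f_A = (-53.8 − (-28.8)) / (-64.5 − (-28.8))
f_A = -25.0 / -35.7 = 0.7003

0.700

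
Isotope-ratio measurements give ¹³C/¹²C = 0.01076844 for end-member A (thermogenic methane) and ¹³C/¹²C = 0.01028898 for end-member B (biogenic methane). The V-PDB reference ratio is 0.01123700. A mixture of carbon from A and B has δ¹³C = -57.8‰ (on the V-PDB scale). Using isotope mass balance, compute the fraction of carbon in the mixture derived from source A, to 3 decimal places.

δ_A = (0.01076844/0.01123700 − 1)×1000 = (0.958302 − 1)×1000 = -41.698‰
δ_B = (0.01028898/0.01123700 − 1)×1000 = (0.915634 − 1)×1000 = -84.366‰
f_A = (δ_mix − δ_B)/(δ_A − δ_B) = (-57.8 − (-84.366))/(-41.698 − (-84.366))
f_A = 26.566 / 42.668 = 0.6226

0.623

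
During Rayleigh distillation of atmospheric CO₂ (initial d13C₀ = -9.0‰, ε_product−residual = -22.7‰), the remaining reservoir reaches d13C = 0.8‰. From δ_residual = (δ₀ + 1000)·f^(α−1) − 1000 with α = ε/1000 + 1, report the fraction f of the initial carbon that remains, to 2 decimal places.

0.65

α − 1 = ε/1000 = -0.0227
(δ_res + 1000)/(δ₀ + 1000) = (0.8 + 1000)/(-9.0 + 1000) = 1000.8/991.0 = 1.009889
f = 1.009889^(1/-0.0227) = exp(ln(1.009889)/-0.0227) = exp(0.00984/-0.0227)
f = exp(-0.4335) = 0.6482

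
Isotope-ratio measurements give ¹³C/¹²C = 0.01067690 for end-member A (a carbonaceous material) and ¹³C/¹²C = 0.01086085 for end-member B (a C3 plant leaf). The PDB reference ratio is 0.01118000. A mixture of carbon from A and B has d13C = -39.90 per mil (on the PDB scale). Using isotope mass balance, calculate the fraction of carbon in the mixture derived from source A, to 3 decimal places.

0.690

δ_A = (0.01067690/0.01118000 − 1)×1000 = (0.955000 − 1)×1000 = -45.000 per mil
δ_B = (0.01086085/0.01118000 − 1)×1000 = (0.971453 − 1)×1000 = -28.547 per mil
f_A = (δ_mix − δ_B)/(δ_A − δ_B) = (-39.90 − (-28.547))/(-45.000 − (-28.547))
f_A = -11.353 / -16.453 = 0.6900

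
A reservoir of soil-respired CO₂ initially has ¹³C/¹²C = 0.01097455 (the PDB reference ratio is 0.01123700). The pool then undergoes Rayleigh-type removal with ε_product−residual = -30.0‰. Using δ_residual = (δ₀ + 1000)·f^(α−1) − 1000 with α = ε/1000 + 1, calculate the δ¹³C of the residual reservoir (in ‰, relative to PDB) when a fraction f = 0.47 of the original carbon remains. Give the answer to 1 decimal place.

δ₀ = (0.01097455/0.01123700 − 1)×1000 = (0.976644 − 1)×1000 = -23.356‰
α − 1 = ε/1000 = -0.0300
f^(α−1) = 0.47^(-0.0300) = 1.022909
δ_res = (-23.356 + 1000) × 1.022909 − 1000 = 999.018 − 1000 = -0.98‰

-1.0‰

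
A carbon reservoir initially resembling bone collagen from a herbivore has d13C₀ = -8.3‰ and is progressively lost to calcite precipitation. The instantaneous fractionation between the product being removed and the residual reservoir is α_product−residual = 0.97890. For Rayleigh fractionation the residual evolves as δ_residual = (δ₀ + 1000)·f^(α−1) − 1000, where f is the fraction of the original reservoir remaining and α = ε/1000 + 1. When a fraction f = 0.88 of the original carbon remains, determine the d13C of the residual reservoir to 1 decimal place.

Rayleigh residual: δ_res = (δ₀ + 1000)·f^(α−1) − 1000
α − 1 = -0.02110
f^(α−1) = 0.88^(-0.02110) = 1.002701
δ_res = (-8.3 + 1000) × 1.002701 − 1000 = 994.379 − 1000 = -5.62‰

-5.6‰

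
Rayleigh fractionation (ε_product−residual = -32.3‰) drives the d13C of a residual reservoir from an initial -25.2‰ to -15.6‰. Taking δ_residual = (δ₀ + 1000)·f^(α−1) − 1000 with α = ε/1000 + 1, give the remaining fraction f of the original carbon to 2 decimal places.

α − 1 = ε/1000 = -0.0323
(δ_res + 1000)/(δ₀ + 1000) = (-15.6 + 1000)/(-25.2 + 1000) = 984.4/974.8 = 1.009848
f = 1.009848^(1/-0.0323) = exp(ln(1.009848)/-0.0323) = exp(0.00980/-0.0323)
f = exp(-0.3034) = 0.7383

0.74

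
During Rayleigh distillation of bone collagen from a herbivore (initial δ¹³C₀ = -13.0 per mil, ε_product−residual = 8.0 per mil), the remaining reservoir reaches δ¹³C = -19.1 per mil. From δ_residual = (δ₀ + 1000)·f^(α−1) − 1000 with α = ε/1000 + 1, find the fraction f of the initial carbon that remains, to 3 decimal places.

0.461

α − 1 = ε/1000 = 0.0080
(δ_res + 1000)/(δ₀ + 1000) = (-19.1 + 1000)/(-13.0 + 1000) = 980.9/987.0 = 0.993820
f = 0.993820^(1/0.0080) = exp(ln(0.993820)/0.0080) = exp(-0.00620/0.0080)
f = exp(-0.7749) = 0.4607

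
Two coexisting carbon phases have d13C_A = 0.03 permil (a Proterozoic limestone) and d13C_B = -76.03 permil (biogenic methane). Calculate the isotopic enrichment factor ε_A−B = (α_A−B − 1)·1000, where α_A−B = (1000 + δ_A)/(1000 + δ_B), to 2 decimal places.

82.32 permil

α_A−B = (1000 + 0.03) / (1000 + -76.03) = 1000.03 / 923.97 = 1.082319
ε_A−B = (1.082319 − 1) × 1000 = 82.319 permil
(The approximation ε ≈ δ_A − δ_B would give 76.06 permil.)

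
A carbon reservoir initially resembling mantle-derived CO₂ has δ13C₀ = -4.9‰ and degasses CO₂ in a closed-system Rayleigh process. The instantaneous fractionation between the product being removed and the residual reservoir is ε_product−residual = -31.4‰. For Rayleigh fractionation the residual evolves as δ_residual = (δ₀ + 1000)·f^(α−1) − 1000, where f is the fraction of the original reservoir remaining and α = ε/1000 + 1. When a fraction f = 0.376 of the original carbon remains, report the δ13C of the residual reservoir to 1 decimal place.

26.1‰

Rayleigh residual: δ_res = (δ₀ + 1000)·f^(α−1) − 1000
α = ε/1000 + 1 = 0.96860, so α − 1 = -0.03140
f^(α−1) = 0.376^(-0.03140) = 1.031191
δ_res = (-4.9 + 1000) × 1.031191 − 1000 = 1026.138 − 1000 = 26.14‰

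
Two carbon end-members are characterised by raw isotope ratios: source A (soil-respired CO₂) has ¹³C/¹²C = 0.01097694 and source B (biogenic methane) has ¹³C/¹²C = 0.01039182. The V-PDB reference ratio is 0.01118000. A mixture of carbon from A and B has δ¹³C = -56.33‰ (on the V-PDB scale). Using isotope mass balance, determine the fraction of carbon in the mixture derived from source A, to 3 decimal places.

δ_A = (0.01097694/0.01118000 − 1)×1000 = (0.981837 − 1)×1000 = -18.163‰
δ_B = (0.01039182/0.01118000 − 1)×1000 = (0.929501 − 1)×1000 = -70.499‰
f_A = (δ_mix − δ_B)/(δ_A − δ_B) = (-56.33 − (-70.499))/(-18.163 − (-70.499))
f_A = 14.169 / 52.336 = 0.2707

0.271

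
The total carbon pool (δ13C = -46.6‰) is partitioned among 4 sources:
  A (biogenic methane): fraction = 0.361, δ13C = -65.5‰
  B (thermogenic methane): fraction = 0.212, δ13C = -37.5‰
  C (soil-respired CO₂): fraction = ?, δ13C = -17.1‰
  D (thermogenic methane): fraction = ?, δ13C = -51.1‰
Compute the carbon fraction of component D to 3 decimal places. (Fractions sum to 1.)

0.227

Let f_D and f_C be the unknown fractions; fractions sum to 1 so f_D + f_C = 0.427.
Mass balance: Σ fᵢ·δᵢ = δ_bulk ⇒ f_D·(-51.1) + f_C·(-17.1) = -46.6 − (-31.595) = -15.005
Substitute f_C = 0.427 − f_D:
f_D·(-51.1 − -17.1) = -15.005 − 0.427×(-17.1) = -7.703
f_D = -7.703 / -34.0 = 0.2266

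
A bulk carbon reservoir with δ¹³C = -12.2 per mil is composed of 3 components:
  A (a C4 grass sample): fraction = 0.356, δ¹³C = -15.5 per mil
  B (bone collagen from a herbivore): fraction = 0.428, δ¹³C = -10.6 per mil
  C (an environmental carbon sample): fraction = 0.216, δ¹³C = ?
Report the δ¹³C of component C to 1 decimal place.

-9.9 per mil

Isotope mass balance: δ_bulk = Σ fᵢ·δᵢ.
-12.2 = 0.356×(-15.5) + 0.428×(-10.6) + 0.216×δ_C
0.216·δ_C = -12.2 − (-10.055) = -2.145
δ_C = -2.145 / 0.216 = -9.93 per mil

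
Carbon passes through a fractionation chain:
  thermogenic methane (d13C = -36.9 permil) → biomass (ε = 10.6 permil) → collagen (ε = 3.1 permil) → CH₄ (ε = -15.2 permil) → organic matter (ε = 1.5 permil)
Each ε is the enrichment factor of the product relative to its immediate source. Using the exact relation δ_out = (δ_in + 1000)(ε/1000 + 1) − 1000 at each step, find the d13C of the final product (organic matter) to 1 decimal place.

-37.1 permil

step 1: δ = (-36.90 + 1000)·(10.6/1000 + 1) − 1000 = -26.69 permil
step 2: δ = (-26.69 + 1000)·(3.1/1000 + 1) − 1000 = -23.67 permil
step 3: δ = (-23.67 + 1000)·(-15.2/1000 + 1) − 1000 = -38.51 permil
step 4: δ = (-38.51 + 1000)·(1.5/1000 + 1) − 1000 = -37.07 permil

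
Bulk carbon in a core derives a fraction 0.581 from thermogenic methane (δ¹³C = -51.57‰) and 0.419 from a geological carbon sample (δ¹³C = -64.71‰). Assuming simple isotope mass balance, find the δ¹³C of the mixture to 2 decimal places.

δ_mix = f_A·δ_A + f_B·δ_B
δ_mix = 0.581 × (-51.57) + 0.419 × (-64.71)
δ_mix = -29.962 + -27.113 = -57.076‰

-57.08‰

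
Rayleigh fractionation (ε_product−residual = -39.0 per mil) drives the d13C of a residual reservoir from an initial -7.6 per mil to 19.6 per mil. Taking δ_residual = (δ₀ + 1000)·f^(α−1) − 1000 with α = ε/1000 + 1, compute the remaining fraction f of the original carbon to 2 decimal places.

0.50

α − 1 = ε/1000 = -0.0390
(δ_res + 1000)/(δ₀ + 1000) = (19.6 + 1000)/(-7.6 + 1000) = 1019.6/992.4 = 1.027408
f = 1.027408^(1/-0.0390) = exp(ln(1.027408)/-0.0390) = exp(0.02704/-0.0390)
f = exp(-0.6933) = 0.4999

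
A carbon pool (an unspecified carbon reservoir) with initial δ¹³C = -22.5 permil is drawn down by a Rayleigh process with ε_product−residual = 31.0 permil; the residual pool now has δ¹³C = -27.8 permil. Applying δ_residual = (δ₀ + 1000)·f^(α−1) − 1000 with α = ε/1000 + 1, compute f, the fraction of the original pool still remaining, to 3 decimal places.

0.839

α − 1 = ε/1000 = 0.0310
(δ_res + 1000)/(δ₀ + 1000) = (-27.8 + 1000)/(-22.5 + 1000) = 972.2/977.5 = 0.994578
f = 0.994578^(1/0.0310) = exp(ln(0.994578)/0.0310) = exp(-0.00544/0.0310)
f = exp(-0.1754) = 0.8391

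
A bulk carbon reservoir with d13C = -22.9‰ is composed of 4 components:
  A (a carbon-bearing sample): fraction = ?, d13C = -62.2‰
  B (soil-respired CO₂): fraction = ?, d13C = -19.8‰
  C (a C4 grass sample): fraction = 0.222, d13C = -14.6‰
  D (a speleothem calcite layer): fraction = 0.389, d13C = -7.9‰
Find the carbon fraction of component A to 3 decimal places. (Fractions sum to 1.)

Let f_A and f_B be the unknown fractions; fractions sum to 1 so f_A + f_B = 0.389.
Mass balance: Σ fᵢ·δᵢ = δ_bulk ⇒ f_A·(-62.2) + f_B·(-19.8) = -22.9 − (-6.314) = -16.586
Substitute f_B = 0.389 − f_A:
f_A·(-62.2 − -19.8) = -16.586 − 0.389×(-19.8) = -8.883
f_A = -8.883 / -42.4 = 0.2095

0.210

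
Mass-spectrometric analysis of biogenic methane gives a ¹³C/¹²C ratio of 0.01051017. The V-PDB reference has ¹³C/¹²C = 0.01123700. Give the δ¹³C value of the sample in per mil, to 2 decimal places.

-64.68 per mil

δ¹³C = (R_sample / R_standard − 1) × 1000
R_sample / R_standard = 0.01051017 / 0.01123700 = 0.935318
δ¹³C = (0.935318 − 1) × 1000 = -64.682 per mil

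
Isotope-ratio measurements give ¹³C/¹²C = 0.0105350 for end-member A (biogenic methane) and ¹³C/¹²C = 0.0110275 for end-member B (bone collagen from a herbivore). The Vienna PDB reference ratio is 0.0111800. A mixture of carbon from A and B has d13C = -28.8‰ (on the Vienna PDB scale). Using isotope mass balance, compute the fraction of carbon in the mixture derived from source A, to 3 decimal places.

0.344

δ_A = (0.0105350/0.0111800 − 1)×1000 = (0.942308 − 1)×1000 = -57.692‰
δ_B = (0.0110275/0.0111800 − 1)×1000 = (0.986360 − 1)×1000 = -13.640‰
f_A = (δ_mix − δ_B)/(δ_A − δ_B) = (-28.8 − (-13.640))/(-57.692 − (-13.640))
f_A = -15.160 / -44.052 = 0.3441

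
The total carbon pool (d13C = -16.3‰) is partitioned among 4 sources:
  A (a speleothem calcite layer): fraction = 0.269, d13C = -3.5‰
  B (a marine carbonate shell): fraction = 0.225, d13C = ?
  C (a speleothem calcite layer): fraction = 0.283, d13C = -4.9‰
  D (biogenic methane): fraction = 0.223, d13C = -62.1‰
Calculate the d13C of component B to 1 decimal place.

-0.5‰

Isotope mass balance: δ_bulk = Σ fᵢ·δᵢ.
-16.3 = 0.269×(-3.5) + 0.225×δ_B + 0.283×(-4.9) + 0.223×(-62.1)
0.225·δ_B = -16.3 − (-16.177) = -0.123
δ_B = -0.123 / 0.225 = -0.55‰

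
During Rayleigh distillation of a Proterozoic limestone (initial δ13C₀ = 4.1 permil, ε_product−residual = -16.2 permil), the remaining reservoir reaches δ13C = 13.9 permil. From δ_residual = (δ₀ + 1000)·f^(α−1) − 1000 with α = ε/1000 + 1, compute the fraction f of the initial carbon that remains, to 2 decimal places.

0.55

α − 1 = ε/1000 = -0.0162
(δ_res + 1000)/(δ₀ + 1000) = (13.9 + 1000)/(4.1 + 1000) = 1013.9/1004.1 = 1.009760
f = 1.009760^(1/-0.0162) = exp(ln(1.009760)/-0.0162) = exp(0.00971/-0.0162)
f = exp(-0.5995) = 0.5491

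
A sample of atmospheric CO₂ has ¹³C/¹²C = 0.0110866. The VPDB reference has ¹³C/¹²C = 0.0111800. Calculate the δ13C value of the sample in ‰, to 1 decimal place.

-8.4‰

δ13C = (R_sample / R_standard − 1) × 1000
R_sample / R_standard = 0.0110866 / 0.0111800 = 0.991646
δ13C = (0.991646 − 1) × 1000 = -8.35‰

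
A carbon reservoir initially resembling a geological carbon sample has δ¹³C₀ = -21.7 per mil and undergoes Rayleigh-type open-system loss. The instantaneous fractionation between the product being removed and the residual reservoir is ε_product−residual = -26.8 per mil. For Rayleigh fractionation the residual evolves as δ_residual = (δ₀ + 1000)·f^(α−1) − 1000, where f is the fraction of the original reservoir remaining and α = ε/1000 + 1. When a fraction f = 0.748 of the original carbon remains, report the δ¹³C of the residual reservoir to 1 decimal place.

-14.1 per mil

Rayleigh residual: δ_res = (δ₀ + 1000)·f^(α−1) − 1000
α = ε/1000 + 1 = 0.97320, so α − 1 = -0.02680
f^(α−1) = 0.748^(-0.02680) = 1.007812
δ_res = (-21.7 + 1000) × 1.007812 − 1000 = 985.942 − 1000 = -14.06 per mil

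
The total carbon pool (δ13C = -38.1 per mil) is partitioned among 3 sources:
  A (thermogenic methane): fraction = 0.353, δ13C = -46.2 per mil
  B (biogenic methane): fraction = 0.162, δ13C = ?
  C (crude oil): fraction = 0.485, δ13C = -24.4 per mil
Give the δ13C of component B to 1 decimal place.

Isotope mass balance: δ_bulk = Σ fᵢ·δᵢ.
-38.1 = 0.353×(-46.2) + 0.162×δ_B + 0.485×(-24.4)
0.162·δ_B = -38.1 − (-28.143) = -9.957
δ_B = -9.957 / 0.162 = -61.47 per mil

-61.5 per mil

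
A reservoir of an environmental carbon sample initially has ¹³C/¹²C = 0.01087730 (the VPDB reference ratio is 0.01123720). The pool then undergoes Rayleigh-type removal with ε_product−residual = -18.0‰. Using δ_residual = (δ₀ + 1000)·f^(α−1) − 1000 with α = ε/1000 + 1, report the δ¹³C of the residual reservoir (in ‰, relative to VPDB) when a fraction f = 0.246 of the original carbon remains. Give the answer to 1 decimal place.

-7.3‰

δ₀ = (0.01087730/0.01123720 − 1)×1000 = (0.967972 − 1)×1000 = -32.028‰
α − 1 = ε/1000 = -0.0180
f^(α−1) = 0.246^(-0.0180) = 1.025565
δ_res = (-32.028 + 1000) × 1.025565 − 1000 = 992.719 − 1000 = -7.28‰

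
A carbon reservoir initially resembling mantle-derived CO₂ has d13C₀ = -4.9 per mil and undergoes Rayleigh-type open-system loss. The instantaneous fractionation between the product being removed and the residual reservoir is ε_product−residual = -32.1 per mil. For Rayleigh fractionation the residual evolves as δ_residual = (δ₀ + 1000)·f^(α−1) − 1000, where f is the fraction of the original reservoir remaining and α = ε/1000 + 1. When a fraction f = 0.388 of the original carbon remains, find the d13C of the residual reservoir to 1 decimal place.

25.8 per mil

Rayleigh residual: δ_res = (δ₀ + 1000)·f^(α−1) − 1000
α = ε/1000 + 1 = 0.96790, so α − 1 = -0.03210
f^(α−1) = 0.388^(-0.03210) = 1.030857
δ_res = (-4.9 + 1000) × 1.030857 − 1000 = 1025.806 − 1000 = 25.81 per mil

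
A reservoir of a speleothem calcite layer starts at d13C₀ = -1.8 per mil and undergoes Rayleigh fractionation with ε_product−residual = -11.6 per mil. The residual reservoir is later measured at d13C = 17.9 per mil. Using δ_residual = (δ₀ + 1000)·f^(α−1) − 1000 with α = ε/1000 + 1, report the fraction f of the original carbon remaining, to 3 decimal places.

α − 1 = ε/1000 = -0.0116
(δ_res + 1000)/(δ₀ + 1000) = (17.9 + 1000)/(-1.8 + 1000) = 1017.9/998.2 = 1.019736
f = 1.019736^(1/-0.0116) = exp(ln(1.019736)/-0.0116) = exp(0.01954/-0.0116)
f = exp(-1.6848) = 0.1855

0.185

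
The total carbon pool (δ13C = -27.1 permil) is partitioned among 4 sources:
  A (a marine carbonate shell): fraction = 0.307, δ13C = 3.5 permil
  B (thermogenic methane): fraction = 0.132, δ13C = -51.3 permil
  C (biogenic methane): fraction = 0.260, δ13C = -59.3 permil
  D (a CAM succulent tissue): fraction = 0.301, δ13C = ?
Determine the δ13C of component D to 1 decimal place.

Isotope mass balance: δ_bulk = Σ fᵢ·δᵢ.
-27.1 = 0.307×(3.5) + 0.132×(-51.3) + 0.260×(-59.3) + 0.301×δ_D
0.301·δ_D = -27.1 − (-21.115) = -5.985
δ_D = -5.985 / 0.301 = -19.88 permil

-19.9 permil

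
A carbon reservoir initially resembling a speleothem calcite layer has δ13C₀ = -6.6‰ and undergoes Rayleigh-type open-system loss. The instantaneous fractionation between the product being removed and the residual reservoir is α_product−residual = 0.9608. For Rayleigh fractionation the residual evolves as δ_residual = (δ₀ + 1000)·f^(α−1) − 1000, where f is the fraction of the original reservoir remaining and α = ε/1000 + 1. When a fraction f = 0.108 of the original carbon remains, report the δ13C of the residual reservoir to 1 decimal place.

84.0‰

Rayleigh residual: δ_res = (δ₀ + 1000)·f^(α−1) − 1000
α − 1 = -0.03920
f^(α−1) = 0.108^(-0.03920) = 1.091163
δ_res = (-6.6 + 1000) × 1.091163 − 1000 = 1083.962 − 1000 = 83.96‰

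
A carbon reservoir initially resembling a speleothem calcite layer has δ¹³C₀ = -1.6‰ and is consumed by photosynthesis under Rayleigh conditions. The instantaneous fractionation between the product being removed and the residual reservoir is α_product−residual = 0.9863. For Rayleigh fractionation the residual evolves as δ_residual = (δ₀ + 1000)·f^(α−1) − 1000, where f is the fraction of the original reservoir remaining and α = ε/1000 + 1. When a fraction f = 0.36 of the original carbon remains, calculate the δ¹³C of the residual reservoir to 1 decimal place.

Rayleigh residual: δ_res = (δ₀ + 1000)·f^(α−1) − 1000
α − 1 = -0.01370
f^(α−1) = 0.36^(-0.01370) = 1.014095
δ_res = (-1.6 + 1000) × 1.014095 − 1000 = 1012.472 − 1000 = 12.47‰

12.5‰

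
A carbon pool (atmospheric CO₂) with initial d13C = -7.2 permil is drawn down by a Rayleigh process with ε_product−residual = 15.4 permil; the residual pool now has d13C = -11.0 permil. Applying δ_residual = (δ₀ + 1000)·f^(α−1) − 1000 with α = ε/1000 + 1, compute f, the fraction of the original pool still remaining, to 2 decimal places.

α − 1 = ε/1000 = 0.0154
(δ_res + 1000)/(δ₀ + 1000) = (-11.0 + 1000)/(-7.2 + 1000) = 989.0/992.8 = 0.996172
f = 0.996172^(1/0.0154) = exp(ln(0.996172)/0.0154) = exp(-0.00383/0.0154)
f = exp(-0.2490) = 0.7796

0.78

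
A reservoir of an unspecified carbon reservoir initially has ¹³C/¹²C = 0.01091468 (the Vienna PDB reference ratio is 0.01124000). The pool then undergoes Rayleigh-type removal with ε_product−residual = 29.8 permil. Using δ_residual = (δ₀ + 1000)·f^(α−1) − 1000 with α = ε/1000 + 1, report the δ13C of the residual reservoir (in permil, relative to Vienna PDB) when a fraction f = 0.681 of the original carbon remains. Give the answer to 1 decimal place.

δ₀ = (0.01091468/0.01124000 − 1)×1000 = (0.971057 − 1)×1000 = -28.943 permil
α − 1 = ε/1000 = 0.0298
f^(α−1) = 0.681^(0.0298) = 0.988616
δ_res = (-28.943 + 1000) × 0.988616 − 1000 = 960.003 − 1000 = -40.00 permil

-40.0 permil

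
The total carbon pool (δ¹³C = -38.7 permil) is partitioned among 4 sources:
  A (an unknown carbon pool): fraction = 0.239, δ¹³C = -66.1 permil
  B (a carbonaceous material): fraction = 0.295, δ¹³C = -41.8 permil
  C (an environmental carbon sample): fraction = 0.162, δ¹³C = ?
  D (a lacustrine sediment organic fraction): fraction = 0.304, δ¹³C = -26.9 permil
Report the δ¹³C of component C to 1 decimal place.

-14.8 permil

Isotope mass balance: δ_bulk = Σ fᵢ·δᵢ.
-38.7 = 0.239×(-66.1) + 0.295×(-41.8) + 0.162×δ_C + 0.304×(-26.9)
0.162·δ_C = -38.7 − (-36.306) = -2.394
δ_C = -2.394 / 0.162 = -14.77 permil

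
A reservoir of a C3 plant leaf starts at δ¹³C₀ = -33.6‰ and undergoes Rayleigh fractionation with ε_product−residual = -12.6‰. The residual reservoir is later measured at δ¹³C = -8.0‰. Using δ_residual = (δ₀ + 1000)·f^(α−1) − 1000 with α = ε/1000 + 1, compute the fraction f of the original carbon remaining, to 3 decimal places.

0.126

α − 1 = ε/1000 = -0.0126
(δ_res + 1000)/(δ₀ + 1000) = (-8.0 + 1000)/(-33.6 + 1000) = 992.0/966.4 = 1.026490
f = 1.026490^(1/-0.0126) = exp(ln(1.026490)/-0.0126) = exp(0.02615/-0.0126)
f = exp(-2.0750) = 0.1256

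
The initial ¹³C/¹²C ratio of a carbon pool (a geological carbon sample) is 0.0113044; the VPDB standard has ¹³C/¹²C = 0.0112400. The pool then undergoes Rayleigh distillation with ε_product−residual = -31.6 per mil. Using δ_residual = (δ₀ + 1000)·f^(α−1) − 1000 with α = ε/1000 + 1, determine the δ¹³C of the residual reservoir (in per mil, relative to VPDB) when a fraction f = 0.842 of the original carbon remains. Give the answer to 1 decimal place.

11.2 per mil

δ₀ = (0.0113044/0.0112400 − 1)×1000 = (1.005730 − 1)×1000 = 5.730 per mil
α − 1 = ε/1000 = -0.0316
f^(α−1) = 0.842^(-0.0316) = 1.005449
δ_res = (5.730 + 1000) × 1.005449 − 1000 = 1011.210 − 1000 = 11.21 per mil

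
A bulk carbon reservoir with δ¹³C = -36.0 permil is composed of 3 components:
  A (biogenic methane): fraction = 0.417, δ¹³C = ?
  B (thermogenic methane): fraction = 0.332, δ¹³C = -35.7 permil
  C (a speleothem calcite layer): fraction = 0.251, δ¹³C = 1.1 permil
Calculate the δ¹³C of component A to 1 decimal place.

-58.6 permil

Isotope mass balance: δ_bulk = Σ fᵢ·δᵢ.
-36.0 = 0.417×δ_A + 0.332×(-35.7) + 0.251×(1.1)
0.417·δ_A = -36.0 − (-11.576) = -24.424
δ_A = -24.424 / 0.417 = -58.57 permil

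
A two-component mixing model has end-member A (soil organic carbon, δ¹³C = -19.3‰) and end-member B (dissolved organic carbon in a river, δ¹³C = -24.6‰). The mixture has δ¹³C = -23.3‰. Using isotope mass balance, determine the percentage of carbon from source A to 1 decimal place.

δ_mix = f_A·δ_A + (1 − f_A)·δ_B  ⇒  f_A = (δ_mix − δ_B)/(δ_A − δ_B)
f_A = (-23.3 − (-24.6)) / (-19.3 − (-24.6))
f_A = 1.3 / 5.3 = 0.2453

24.5%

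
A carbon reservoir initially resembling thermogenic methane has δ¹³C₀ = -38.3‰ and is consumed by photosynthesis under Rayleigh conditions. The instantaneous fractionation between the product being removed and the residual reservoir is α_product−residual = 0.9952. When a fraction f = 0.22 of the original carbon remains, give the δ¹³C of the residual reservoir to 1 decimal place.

Rayleigh residual: δ_res = (δ₀ + 1000)·f^(α−1) − 1000
α − 1 = -0.00480
f^(α−1) = 0.22^(-0.00480) = 1.007294
δ_res = (-38.3 + 1000) × 1.007294 − 1000 = 968.715 − 1000 = -31.29‰

-31.3‰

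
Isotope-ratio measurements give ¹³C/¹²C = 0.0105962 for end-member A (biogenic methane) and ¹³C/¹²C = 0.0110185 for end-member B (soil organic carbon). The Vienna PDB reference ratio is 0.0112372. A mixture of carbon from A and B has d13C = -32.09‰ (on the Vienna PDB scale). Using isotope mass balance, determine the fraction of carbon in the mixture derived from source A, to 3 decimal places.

0.336

δ_A = (0.0105962/0.0112372 − 1)×1000 = (0.942957 − 1)×1000 = -57.043‰
δ_B = (0.0110185/0.0112372 − 1)×1000 = (0.980538 − 1)×1000 = -19.462‰
f_A = (δ_mix − δ_B)/(δ_A − δ_B) = (-32.09 − (-19.462))/(-57.043 − (-19.462))
f_A = -12.628 / -37.581 = 0.3360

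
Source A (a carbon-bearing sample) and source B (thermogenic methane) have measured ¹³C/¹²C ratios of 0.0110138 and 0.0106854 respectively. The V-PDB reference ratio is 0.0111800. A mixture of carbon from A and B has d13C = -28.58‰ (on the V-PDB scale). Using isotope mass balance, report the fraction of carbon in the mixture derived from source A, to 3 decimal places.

0.533

δ_A = (0.0110138/0.0111800 − 1)×1000 = (0.985134 − 1)×1000 = -14.866‰
δ_B = (0.0106854/0.0111800 − 1)×1000 = (0.955760 − 1)×1000 = -44.240‰
f_A = (δ_mix − δ_B)/(δ_A − δ_B) = (-28.58 − (-44.240))/(-14.866 − (-44.240))
f_A = 15.660 / 29.374 = 0.5331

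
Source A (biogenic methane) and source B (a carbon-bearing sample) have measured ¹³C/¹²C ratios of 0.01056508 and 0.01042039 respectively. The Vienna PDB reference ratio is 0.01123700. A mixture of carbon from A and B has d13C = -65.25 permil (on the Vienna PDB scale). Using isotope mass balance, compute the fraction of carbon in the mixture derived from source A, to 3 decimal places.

δ_A = (0.01056508/0.01123700 − 1)×1000 = (0.940205 − 1)×1000 = -59.795 permil
δ_B = (0.01042039/0.01123700 − 1)×1000 = (0.927328 − 1)×1000 = -72.672 permil
f_A = (δ_mix − δ_B)/(δ_A − δ_B) = (-65.25 − (-72.672))/(-59.795 − (-72.672))
f_A = 7.422 / 12.876 = 0.5764

0.576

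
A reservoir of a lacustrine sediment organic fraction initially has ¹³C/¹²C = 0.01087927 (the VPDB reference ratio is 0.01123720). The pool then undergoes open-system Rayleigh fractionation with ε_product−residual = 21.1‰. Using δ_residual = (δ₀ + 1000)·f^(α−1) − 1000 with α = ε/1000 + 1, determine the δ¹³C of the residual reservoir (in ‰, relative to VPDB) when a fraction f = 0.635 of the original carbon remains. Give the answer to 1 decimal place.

-41.1‰

δ₀ = (0.01087927/0.01123720 − 1)×1000 = (0.968148 − 1)×1000 = -31.852‰
α − 1 = ε/1000 = 0.0211
f^(α−1) = 0.635^(0.0211) = 0.990464
δ_res = (-31.852 + 1000) × 0.990464 − 1000 = 958.915 − 1000 = -41.08‰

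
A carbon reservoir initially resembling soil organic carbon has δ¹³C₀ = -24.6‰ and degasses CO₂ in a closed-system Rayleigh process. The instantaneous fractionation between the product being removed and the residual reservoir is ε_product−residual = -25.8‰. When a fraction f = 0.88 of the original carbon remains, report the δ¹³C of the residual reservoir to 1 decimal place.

-21.4‰

Rayleigh residual: δ_res = (δ₀ + 1000)·f^(α−1) − 1000
α = ε/1000 + 1 = 0.97420, so α − 1 = -0.02580
f^(α−1) = 0.88^(-0.02580) = 1.003304
δ_res = (-24.6 + 1000) × 1.003304 − 1000 = 978.622 − 1000 = -21.38‰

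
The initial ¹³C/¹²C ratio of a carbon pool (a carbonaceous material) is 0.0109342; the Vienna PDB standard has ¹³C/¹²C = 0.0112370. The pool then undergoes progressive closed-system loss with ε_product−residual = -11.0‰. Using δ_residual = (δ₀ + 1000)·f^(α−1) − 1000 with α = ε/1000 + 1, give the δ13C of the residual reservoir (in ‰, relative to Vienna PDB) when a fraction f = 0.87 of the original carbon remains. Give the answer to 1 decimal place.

-25.5‰

δ₀ = (0.0109342/0.0112370 − 1)×1000 = (0.973053 − 1)×1000 = -26.947‰
α − 1 = ε/1000 = -0.0110
f^(α−1) = 0.87^(-0.0110) = 1.001533
δ_res = (-26.947 + 1000) × 1.001533 − 1000 = 974.545 − 1000 = -25.45‰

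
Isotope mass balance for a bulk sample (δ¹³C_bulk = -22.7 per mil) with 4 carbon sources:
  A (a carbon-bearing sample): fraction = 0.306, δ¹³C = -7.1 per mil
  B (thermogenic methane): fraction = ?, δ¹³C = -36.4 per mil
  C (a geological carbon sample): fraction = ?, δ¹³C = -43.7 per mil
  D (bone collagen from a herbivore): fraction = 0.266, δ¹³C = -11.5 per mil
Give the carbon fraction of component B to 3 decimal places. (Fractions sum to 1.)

0.169

Let f_B and f_C be the unknown fractions; fractions sum to 1 so f_B + f_C = 0.428.
Mass balance: Σ fᵢ·δᵢ = δ_bulk ⇒ f_B·(-36.4) + f_C·(-43.7) = -22.7 − (-5.232) = -17.468
Substitute f_C = 0.428 − f_B:
f_B·(-36.4 − -43.7) = -17.468 − 0.428×(-43.7) = 1.235
f_B = 1.235 / 7.3 = 0.1692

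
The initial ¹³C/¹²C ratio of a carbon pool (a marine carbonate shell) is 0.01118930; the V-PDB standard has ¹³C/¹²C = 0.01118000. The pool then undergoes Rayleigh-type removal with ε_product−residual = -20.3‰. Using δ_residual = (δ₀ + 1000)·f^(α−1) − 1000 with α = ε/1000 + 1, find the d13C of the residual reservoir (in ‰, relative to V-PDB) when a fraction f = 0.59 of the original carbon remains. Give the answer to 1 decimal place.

11.6‰

δ₀ = (0.01118930/0.01118000 − 1)×1000 = (1.000832 − 1)×1000 = 0.832‰
α − 1 = ε/1000 = -0.0203
f^(α−1) = 0.59^(-0.0203) = 1.010769
δ_res = (0.832 + 1000) × 1.010769 − 1000 = 1011.609 − 1000 = 11.61‰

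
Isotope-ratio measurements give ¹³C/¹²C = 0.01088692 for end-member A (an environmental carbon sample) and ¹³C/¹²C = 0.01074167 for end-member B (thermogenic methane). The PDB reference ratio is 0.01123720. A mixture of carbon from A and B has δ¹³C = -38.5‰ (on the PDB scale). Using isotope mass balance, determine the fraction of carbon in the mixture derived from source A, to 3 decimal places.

0.433

δ_A = (0.01088692/0.01123720 − 1)×1000 = (0.968829 − 1)×1000 = -31.171‰
δ_B = (0.01074167/0.01123720 − 1)×1000 = (0.955903 − 1)×1000 = -44.097‰
f_A = (δ_mix − δ_B)/(δ_A − δ_B) = (-38.5 − (-44.097))/(-31.171 − (-44.097))
f_A = 5.597 / 12.926 = 0.4330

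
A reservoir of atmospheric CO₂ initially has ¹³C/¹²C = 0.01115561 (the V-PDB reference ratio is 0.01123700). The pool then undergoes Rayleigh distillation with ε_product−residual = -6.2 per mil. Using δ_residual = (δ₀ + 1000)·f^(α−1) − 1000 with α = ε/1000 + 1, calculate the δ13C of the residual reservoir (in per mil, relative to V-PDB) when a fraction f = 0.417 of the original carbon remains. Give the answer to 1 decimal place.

-1.8 per mil

δ₀ = (0.01115561/0.01123700 − 1)×1000 = (0.992757 − 1)×1000 = -7.243 per mil
α − 1 = ε/1000 = -0.0062
f^(α−1) = 0.417^(-0.0062) = 1.005438
δ_res = (-7.243 + 1000) × 1.005438 − 1000 = 998.155 − 1000 = -1.84 per mil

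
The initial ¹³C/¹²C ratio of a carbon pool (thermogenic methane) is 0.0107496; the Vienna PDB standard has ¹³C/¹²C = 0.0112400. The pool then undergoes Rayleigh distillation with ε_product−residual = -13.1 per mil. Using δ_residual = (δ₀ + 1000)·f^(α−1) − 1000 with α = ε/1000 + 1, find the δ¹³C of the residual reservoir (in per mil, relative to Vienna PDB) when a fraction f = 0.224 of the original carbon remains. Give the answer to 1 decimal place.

-24.7 per mil

δ₀ = (0.0107496/0.0112400 − 1)×1000 = (0.956370 − 1)×1000 = -43.630 per mil
α − 1 = ε/1000 = -0.0131
f^(α−1) = 0.224^(-0.0131) = 1.019792
δ_res = (-43.630 + 1000) × 1.019792 − 1000 = 975.299 − 1000 = -24.70 per mil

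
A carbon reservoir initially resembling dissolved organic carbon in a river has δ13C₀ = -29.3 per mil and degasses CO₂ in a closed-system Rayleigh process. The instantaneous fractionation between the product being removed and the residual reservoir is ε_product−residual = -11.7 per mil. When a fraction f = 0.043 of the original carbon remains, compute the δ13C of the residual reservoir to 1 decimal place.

7.1 per mil

Rayleigh residual: δ_res = (δ₀ + 1000)·f^(α−1) − 1000
α = ε/1000 + 1 = 0.98830, so α − 1 = -0.01170
f^(α−1) = 0.043^(-0.01170) = 1.037501
δ_res = (-29.3 + 1000) × 1.037501 − 1000 = 1007.102 − 1000 = 7.10 per mil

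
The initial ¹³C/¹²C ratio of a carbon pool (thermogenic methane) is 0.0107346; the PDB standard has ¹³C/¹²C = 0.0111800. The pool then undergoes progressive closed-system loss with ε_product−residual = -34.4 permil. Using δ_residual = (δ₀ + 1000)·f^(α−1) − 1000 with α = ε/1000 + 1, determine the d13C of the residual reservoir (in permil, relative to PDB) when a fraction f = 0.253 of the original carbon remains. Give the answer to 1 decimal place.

δ₀ = (0.0107346/0.0111800 − 1)×1000 = (0.960161 − 1)×1000 = -39.839 permil
α − 1 = ε/1000 = -0.0344
f^(α−1) = 0.253^(-0.0344) = 1.048414
δ_res = (-39.839 + 1000) × 1.048414 − 1000 = 1006.646 − 1000 = 6.65 permil

6.6 permil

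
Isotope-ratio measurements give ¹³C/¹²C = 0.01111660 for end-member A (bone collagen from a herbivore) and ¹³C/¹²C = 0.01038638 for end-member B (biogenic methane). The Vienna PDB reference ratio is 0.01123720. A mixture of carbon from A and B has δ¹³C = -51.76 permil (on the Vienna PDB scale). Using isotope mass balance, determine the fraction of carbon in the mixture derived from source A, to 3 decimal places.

0.369

δ_A = (0.01111660/0.01123720 − 1)×1000 = (0.989268 − 1)×1000 = -10.732 permil
δ_B = (0.01038638/0.01123720 − 1)×1000 = (0.924285 − 1)×1000 = -75.715 permil
f_A = (δ_mix − δ_B)/(δ_A − δ_B) = (-51.76 − (-75.715))/(-10.732 − (-75.715))
f_A = 23.955 / 64.982 = 0.3686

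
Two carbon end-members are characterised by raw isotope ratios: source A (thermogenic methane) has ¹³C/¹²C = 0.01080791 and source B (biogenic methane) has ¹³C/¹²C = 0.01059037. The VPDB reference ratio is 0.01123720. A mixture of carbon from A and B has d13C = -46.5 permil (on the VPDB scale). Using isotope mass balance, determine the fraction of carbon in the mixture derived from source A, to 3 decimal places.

δ_A = (0.01080791/0.01123720 − 1)×1000 = (0.961797 − 1)×1000 = -38.203 permil
δ_B = (0.01059037/0.01123720 − 1)×1000 = (0.942439 − 1)×1000 = -57.561 permil
f_A = (δ_mix − δ_B)/(δ_A − δ_B) = (-46.5 − (-57.561))/(-38.203 − (-57.561))
f_A = 11.061 / 19.359 = 0.5714

0.571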